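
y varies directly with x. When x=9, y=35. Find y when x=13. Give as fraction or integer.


Direct proportion: y = kx
Find k: k = 35/9 = 35/9
Compute y at x=13: y = 35/9 * 13
y = 455/9

455/9


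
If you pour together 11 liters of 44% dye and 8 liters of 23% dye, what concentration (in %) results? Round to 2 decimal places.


Solute in mixture 1 = 44% of 11 L = 11*44/100 = 121/25 L
Solute in mixture 2 = 23% of 8 L = 8*23/100 = 46/25 L
Total solute = 121/25 + 46/25 = 167/25 L
Total volume = 11 + 8 = 19 L
Final concentration = 167/25/19 * 100 = 35.16%

35.16


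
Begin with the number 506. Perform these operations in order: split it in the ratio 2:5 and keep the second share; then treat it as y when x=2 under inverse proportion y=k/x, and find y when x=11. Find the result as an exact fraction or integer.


Start with 506.
Step 1: Split 2:5, second share = 506 * 5/7 = 2530/7
Step 2: Inverse prop: k = (2530/7)*2; new y = k/11 = 2530/7*2/11 = 460/7
Final result = 460/7

460/7


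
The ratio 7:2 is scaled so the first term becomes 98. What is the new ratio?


Original ratio: 7:2
First term target: 98
Scale factor = 98 / 7 = 14
Multiply second term: 2 * 14 = 28
Equivalent ratio = 98:28

98:28


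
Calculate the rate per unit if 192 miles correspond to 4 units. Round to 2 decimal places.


Total miles = 192
Number of units = 4
Unit rate = 192 / 4
= 48 miles per unit

48


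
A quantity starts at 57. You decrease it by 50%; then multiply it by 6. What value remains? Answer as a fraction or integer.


Start with 57.
Step 1: Decrease by 50%: 57 * 50/100 = 57/2
Step 2: Multiply by 6: 57/2 * 6 = 171
Final result = 171

171


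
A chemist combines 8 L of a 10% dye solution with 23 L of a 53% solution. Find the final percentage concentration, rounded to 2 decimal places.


Solute in mixture 1 = 10% of 8 L = 8*10/100 = 4/5 L
Solute in mixture 2 = 53% of 23 L = 23*53/100 = 1219/100 L
Total solute = 4/5 + 1219/100 = 1299/100 L
Total volume = 8 + 23 = 31 L
Final concentration = 1299/100/31 * 100 = 41.90%

41.90


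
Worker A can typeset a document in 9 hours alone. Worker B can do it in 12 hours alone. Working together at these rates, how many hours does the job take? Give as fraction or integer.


Rate of A = 1/9 job per hour
Rate of B = 1/12 job per hour
Combined rate = 1/9 + 1/12
Find common denominator: (12 + 9)/(9*12) = 21/108
Combined rate = 7/36 job per hour
Time together = 1 / (7/36) = 36/7 hours

36/7


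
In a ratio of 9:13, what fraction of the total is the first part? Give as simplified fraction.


Total parts = 9 + 13 = 22
First part fraction = 9/22
Simplify: 9/22 = 9/22

9/22


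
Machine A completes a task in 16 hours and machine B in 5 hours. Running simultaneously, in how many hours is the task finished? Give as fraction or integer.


Rate of A = 1/16 job per hour
Rate of B = 1/5 job per hour
Combined rate = 1/16 + 1/5
Find common denominator: (5 + 16)/(16*5) = 21/80
Combined rate = 21/80 job per hour
Time together = 1 / (21/80) = 80/21 hours

80/21


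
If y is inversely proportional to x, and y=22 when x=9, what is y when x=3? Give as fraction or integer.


Inverse proportion: y = k/x
Find k: k = 9 * 22 = 198
Compute y at x=3: y = 198/3
y = 66

66


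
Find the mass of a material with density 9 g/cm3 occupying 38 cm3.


Using mass = density * volume
Density = 9 g/cm3
Volume = 38 cm3
Mass = 9 * 38
= 342 g

342


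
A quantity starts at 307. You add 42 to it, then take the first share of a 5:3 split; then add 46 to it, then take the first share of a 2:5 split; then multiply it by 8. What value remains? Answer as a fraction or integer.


Start with 307.
Step 1: Add 42: 307+42=349; split 5:3 first = 349*5/8 = 1745/8
Step 2: Add 46: 1745/8+46=2113/8; split 2:5 first = 2113/8*2/7 = 2113/28
Step 3: Multiply by 8: 2113/28 * 8 = 4226/7
Final result = 4226/7

4226/7


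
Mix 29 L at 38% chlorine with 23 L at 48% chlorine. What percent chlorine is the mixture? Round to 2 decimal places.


Solute in mixture 1 = 38% of 29 L = 29*38/100 = 551/50 L
Solute in mixture 2 = 48% of 23 L = 23*48/100 = 276/25 L
Total solute = 551/50 + 276/25 = 1103/50 L
Total volume = 29 + 23 = 52 L
Final concentration = 1103/50/52 * 100 = 42.42%

42.42


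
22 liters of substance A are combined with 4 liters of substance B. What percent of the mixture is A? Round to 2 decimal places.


Volume of A = 22 L
Volume of B = 4 L
Total volume = 22 + 4 = 26 L
Percentage of A = (22/26) * 100
= 84.62%

84.62


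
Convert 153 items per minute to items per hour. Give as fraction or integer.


Converting from per minute to per hour
Rate = 153 items per minute
Multiply by 60: 153 * 60
= 9180 items per hour

9180


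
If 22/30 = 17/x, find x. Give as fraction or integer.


Setting up: 22/30 = 17/x
Cross multiply: 22 * x = 30 * 17
22x = 510
x = 510/22
x = 255/11

255/11


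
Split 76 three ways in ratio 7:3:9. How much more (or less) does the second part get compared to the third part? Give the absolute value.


Total parts = 7 + 3 + 9 = 19
Value per part = 76 / 19 = 4
Shares: 7*4=28, 3*4=12, 9*4=36
Second share = 12, third share = 36
Difference = |12 - 36| = 24

24


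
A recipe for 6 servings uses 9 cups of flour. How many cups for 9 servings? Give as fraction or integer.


Original: 9 cups for 6 servings
Target servings = 9
Scaling factor = 9/6
New amount = 9 * 9/6
= 81/6
= 27/2 cups

27/2


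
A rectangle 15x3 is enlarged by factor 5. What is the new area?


Original dimensions: 15 x 3
Enlargement factor = 5
New width = 15 * 5 = 75
New height = 3 * 5 = 15
New area = 75 * 15 = 1125

1125


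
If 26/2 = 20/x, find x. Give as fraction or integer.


Setting up: 26/2 = 20/x
Cross multiply: 26 * x = 2 * 20
26x = 40
x = 40/26
x = 20/13

20/13


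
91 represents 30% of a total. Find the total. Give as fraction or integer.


Given: 91 is 30% of the whole
Set up: 91 = 30/100 * whole
whole = 91 * 100 / 30
whole = 9100 / 30
whole = 910/3

910/3


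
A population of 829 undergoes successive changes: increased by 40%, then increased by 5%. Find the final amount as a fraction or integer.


Start: 829
Step 1: increase by 40% => multiply by 140/100
  829 * 140/100 = 5803/5
Step 2: increase by 5% => multiply by 105/100
  5803/5 * 105/100 = 121863/100
Final value = 121863/100

121863/100


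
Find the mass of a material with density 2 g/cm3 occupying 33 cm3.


Using mass = density * volume
Density = 2 g/cm3
Volume = 33 cm3
Mass = 2 * 33
= 66 g

66


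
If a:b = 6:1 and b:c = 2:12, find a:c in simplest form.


Given a:b = 6:1 and b:c = 2:12
Make b consistent. Multiply first ratio by 2: a:b = 12:2
Multiply second ratio by 1: b:c = 2:12
Now b = 2 in both, so a:b:c = 12:2:12
Therefore a:c = 12:12
Simplify by GCD: a:c = 1:1

1:1


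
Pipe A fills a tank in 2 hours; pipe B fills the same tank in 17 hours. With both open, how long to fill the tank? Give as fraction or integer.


Rate of A = 1/2 job per hour
Rate of B = 1/17 job per hour
Combined rate = 1/2 + 1/17
Find common denominator: (17 + 2)/(2*17) = 19/34
Combined rate = 19/34 job per hour
Time together = 1 / (19/34) = 34/19 hours

34/19


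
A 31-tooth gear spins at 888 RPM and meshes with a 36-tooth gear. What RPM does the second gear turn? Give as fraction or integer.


Gear ratio: teeth_A * RPM_A = teeth_B * RPM_B
31 * 888 = 36 * RPM_B
27528 = 36 * RPM_B
RPM_B = 27528 / 36
RPM_B = 2294/3

2294/3


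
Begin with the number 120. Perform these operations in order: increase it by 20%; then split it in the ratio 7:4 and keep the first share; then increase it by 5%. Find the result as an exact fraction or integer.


Start with 120.
Step 1: Increase by 20%: 120 * 120/100 = 144
Step 2: Split 7:4, first share = 144 * 7/11 = 1008/11
Step 3: Increase by 5%: 1008/11 * 105/100 = 5292/55
Final result = 5292/55

5292/55


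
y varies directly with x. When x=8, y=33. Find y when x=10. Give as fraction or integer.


Direct proportion: y = kx
Find k: k = 33/8 = 33/8
Compute y at x=10: y = 33/8 * 10
y = 165/4

165/4


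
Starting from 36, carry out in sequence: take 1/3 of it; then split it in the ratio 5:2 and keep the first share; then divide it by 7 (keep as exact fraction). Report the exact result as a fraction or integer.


Start with 36.
Step 1: Take 1/3: 36 * 1/3 = 12
Step 2: Split 5:2, first share = 12 * 5/7 = 60/7
Step 3: Divide by 7: 60/7 / 7 = 60/49
Final result = 60/49

60/49


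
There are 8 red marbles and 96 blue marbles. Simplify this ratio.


Find GCD(8, 96)
GCD = 8
Divide both by 8: 8/8 = 1, 96/8 = 12
Simplified ratio = 1:12

1:12


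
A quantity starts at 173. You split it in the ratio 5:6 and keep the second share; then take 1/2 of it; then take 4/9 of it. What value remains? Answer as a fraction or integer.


Start with 173.
Step 1: Split 5:6, second share = 173 * 6/11 = 1038/11
Step 2: Take 1/2: 1038/11 * 1/2 = 519/11
Step 3: Take 4/9: 519/11 * 4/9 = 692/33
Final result = 692/33

692/33


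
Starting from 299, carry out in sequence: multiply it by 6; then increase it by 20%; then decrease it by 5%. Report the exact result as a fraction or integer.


Start with 299.
Step 1: Multiply by 6: 299 * 6 = 1794
Step 2: Increase by 20%: 1794 * 120/100 = 10764/5
Step 3: Decrease by 5%: 10764/5 * 95/100 = 51129/25
Final result = 51129/25

51129/25


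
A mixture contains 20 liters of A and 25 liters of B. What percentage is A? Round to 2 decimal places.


Volume of A = 20 L
Volume of B = 25 L
Total volume = 20 + 25 = 45 L
Percentage of A = (20/45) * 100
= 44.44%

44.44


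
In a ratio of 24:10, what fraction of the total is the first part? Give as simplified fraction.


Total parts = 24 + 10 = 34
First part fraction = 24/34
Simplify: 24/34 = 12/17

12/17


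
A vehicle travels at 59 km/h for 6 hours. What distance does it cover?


Using distance = speed * time
Speed = 59 km/h
Time = 6 hours
Distance = 59 * 6
= 354 km

354


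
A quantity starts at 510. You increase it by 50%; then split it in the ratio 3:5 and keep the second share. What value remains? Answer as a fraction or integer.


Start with 510.
Step 1: Increase by 50%: 510 * 150/100 = 765
Step 2: Split 3:5, second share = 765 * 5/8 = 3825/8
Final result = 3825/8

3825/8


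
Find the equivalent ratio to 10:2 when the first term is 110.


Original ratio: 10:2
First term target: 110
Scale factor = 110 / 10 = 11
Multiply second term: 2 * 11 = 22
Equivalent ratio = 110:22

110:22


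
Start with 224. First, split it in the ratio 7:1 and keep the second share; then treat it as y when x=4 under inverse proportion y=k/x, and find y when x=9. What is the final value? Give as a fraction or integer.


Start with 224.
Step 1: Split 7:1, second share = 224 * 1/8 = 28
Step 2: Inverse prop: k = (28)*4; new y = k/9 = 28*4/9 = 112/9
Final result = 112/9

112/9


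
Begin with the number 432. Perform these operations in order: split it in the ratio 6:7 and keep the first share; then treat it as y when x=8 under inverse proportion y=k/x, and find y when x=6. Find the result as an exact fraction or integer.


Start with 432.
Step 1: Split 6:7, first share = 432 * 6/13 = 2592/13
Step 2: Inverse prop: k = (2592/13)*8; new y = k/6 = 2592/13*8/6 = 3456/13
Final result = 3456/13

3456/13


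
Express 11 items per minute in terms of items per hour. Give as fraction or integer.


Converting from per minute to per hour
Rate = 11 items per minute
Multiply by 60: 11 * 60
= 660 items per hour

660


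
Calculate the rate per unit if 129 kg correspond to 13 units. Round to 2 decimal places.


Total kg = 129
Number of units = 13
Unit rate = 129 / 13
= 9.92 kg per unit

9.92


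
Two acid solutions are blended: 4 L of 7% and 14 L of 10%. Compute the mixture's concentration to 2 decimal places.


Solute in mixture 1 = 7% of 4 L = 4*7/100 = 7/25 L
Solute in mixture 2 = 10% of 14 L = 14*10/100 = 7/5 L
Total solute = 7/25 + 7/5 = 42/25 L
Total volume = 4 + 14 = 18 L
Final concentration = 42/25/18 * 100 = 9.33%

9.33


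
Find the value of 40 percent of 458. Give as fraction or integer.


Compute 40% of 458
Convert percentage: 40% = 40/100
Multiply: 458 * 40/100
= 18320/100
= 916/5

916/5


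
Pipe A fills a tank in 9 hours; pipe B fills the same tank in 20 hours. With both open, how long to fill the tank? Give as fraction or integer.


Rate of A = 1/9 job per hour
Rate of B = 1/20 job per hour
Combined rate = 1/9 + 1/20
Find common denominator: (20 + 9)/(9*20) = 29/180
Combined rate = 29/180 job per hour
Time together = 1 / (29/180) = 180/29 hours

180/29


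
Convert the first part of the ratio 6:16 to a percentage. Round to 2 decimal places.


Total parts = 6 + 16 = 22
First part fraction = 6/22
Percentage = (6/22) * 100
= 0.272727 * 100
= 27.27%

27.27


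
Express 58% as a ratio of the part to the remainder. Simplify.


Part = 58%, Remainder = 42%
Ratio = 58:42
GCD(58, 42) = 2
Simplify: 29:21 = 29:21

29:21


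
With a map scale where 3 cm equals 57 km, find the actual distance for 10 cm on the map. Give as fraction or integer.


Map scale: 3 cm = 57 km
Measured distance on map = 10 cm
Set up proportion: 10 * 57 / 3
= 570 / 3
= 190 km

190


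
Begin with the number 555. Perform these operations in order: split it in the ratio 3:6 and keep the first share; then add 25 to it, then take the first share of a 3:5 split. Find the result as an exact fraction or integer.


Start with 555.
Step 1: Split 3:6, first share = 555 * 3/9 = 185
Step 2: Add 25: 185+25=210; split 3:5 first = 210*3/8 = 315/4
Final result = 315/4

315/4


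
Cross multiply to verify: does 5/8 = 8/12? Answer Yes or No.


Cross multiply to check 5/8 = 8/12
Left cross product: 5 * 12 = 60
Right cross product: 8 * 8 = 64
60 != 64
Not equal, so proportions differ => No

No


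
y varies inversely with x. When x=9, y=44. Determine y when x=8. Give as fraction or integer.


Inverse proportion: y = k/x
Find k: k = 9 * 44 = 396
Compute y at x=8: y = 396/8
y = 99/2

99/2


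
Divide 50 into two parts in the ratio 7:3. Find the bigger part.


Total parts = 7 + 3 = 10
Value per part = 50 / 10 = 5
First share = 7 * 5 = 35
Second share = 3 * 5 = 15
Larger share = 35

35


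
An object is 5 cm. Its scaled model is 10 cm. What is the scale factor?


Original length = 5 cm
Scaled length = 10 cm
Scale factor = 10 / 5
= 2

2


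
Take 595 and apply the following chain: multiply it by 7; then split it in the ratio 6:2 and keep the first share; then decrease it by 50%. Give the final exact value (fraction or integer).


Start with 595.
Step 1: Multiply by 7: 595 * 7 = 4165
Step 2: Split 6:2, first share = 4165 * 6/8 = 12495/4
Step 3: Decrease by 50%: 12495/4 * 50/100 = 12495/8
Final result = 12495/8

12495/8


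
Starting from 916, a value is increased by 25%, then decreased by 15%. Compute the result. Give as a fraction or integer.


Start: 916
Step 1: increase by 25% => multiply by 125/100
  916 * 125/100 = 1145
Step 2: decrease by 15% => multiply by 85/100
  1145 * 85/100 = 3893/4
Final value = 3893/4

3893/4


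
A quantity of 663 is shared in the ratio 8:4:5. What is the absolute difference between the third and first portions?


Total parts = 8 + 4 + 5 = 17
Value per part = 663 / 17 = 39
Shares: 8*39=312, 4*39=156, 5*39=195
Third share = 195, first share = 312
Difference = |195 - 312| = 117

117


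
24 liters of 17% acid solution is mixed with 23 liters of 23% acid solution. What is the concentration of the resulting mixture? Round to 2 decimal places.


Solute in mixture 1 = 17% of 24 L = 24*17/100 = 102/25 L
Solute in mixture 2 = 23% of 23 L = 23*23/100 = 529/100 L
Total solute = 102/25 + 529/100 = 937/100 L
Total volume = 24 + 23 = 47 L
Final concentration = 937/100/47 * 100 = 19.94%

19.94


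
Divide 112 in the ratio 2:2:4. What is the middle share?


Ratio = 2:2:4
Total parts = 2 + 2 + 4 = 8
Value per part = 112 / 8 = 14
First share = 2 * 14 = 28
Middle share = 2 * 14 = 28
Third share = 4 * 14 = 56

28


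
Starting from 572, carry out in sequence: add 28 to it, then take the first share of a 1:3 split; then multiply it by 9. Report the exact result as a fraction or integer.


Start with 572.
Step 1: Add 28: 572+28=600; split 1:3 first = 600*1/4 = 150
Step 2: Multiply by 9: 150 * 9 = 1350
Final result = 1350

1350


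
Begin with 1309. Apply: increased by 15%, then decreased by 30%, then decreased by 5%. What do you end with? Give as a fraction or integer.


Start: 1309
Step 1: increase by 15% => multiply by 115/100
  1309 * 115/100 = 30107/20
Step 2: decrease by 30% => multiply by 70/100
  30107/20 * 70/100 = 210749/200
Step 3: decrease by 5% => multiply by 95/100
  210749/200 * 95/100 = 4004231/4000
Final value = 4004231/4000

4004231/4000


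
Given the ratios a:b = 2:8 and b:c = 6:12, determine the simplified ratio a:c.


Given a:b = 2:8 and b:c = 6:12
Make b consistent. Multiply first ratio by 6: a:b = 12:48
Multiply second ratio by 8: b:c = 48:96
Now b = 48 in both, so a:b:c = 12:48:96
Therefore a:c = 12:96
Simplify by GCD: a:c = 1:8

1:8


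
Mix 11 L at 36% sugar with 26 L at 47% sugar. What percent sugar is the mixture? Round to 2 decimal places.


Solute in mixture 1 = 36% of 11 L = 11*36/100 = 99/25 L
Solute in mixture 2 = 47% of 26 L = 26*47/100 = 611/50 L
Total solute = 99/25 + 611/50 = 809/50 L
Total volume = 11 + 26 = 37 L
Final concentration = 809/50/37 * 100 = 43.73%

43.73


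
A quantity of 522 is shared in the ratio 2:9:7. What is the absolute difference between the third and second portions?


Total parts = 2 + 9 + 7 = 18
Value per part = 522 / 18 = 29
Shares: 2*29=58, 9*29=261, 7*29=203
Third share = 203, second share = 261
Difference = |203 - 261| = 58

58


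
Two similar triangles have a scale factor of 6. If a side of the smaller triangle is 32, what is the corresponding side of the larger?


Similar triangles have proportional sides
Scale factor = 6
Smaller side = 32
Corresponding larger side = 32 * 6
= 192

192


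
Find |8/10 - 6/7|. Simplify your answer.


Simplify: 8/10 = 4/5 and 6/7 = 6/7
Find common denominator: LCD = 35
Convert: 28/35 and 30/35
Difference = |28 - 30|/35 = 2/35
Simplified = 2/35

2/35


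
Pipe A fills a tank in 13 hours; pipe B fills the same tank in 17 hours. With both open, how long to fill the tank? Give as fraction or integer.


Rate of A = 1/13 job per hour
Rate of B = 1/17 job per hour
Combined rate = 1/13 + 1/17
Find common denominator: (17 + 13)/(13*17) = 30/221
Combined rate = 30/221 job per hour
Time together = 1 / (30/221) = 221/30 hours

221/30


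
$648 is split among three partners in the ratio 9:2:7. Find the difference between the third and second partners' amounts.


Total parts = 9 + 2 + 7 = 18
Value per part = 648 / 18 = 36
Shares: 9*36=324, 2*36=72, 7*36=252
Third share = 252, second share = 72
Difference = |252 - 72| = 180

180


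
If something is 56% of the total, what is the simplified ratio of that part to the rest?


Part = 56%, Remainder = 44%
Ratio = 56:44
GCD(56, 44) = 4
Simplify: 14:11 = 14:11

14:11


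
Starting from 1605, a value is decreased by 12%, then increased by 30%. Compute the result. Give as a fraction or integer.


Start: 1605
Step 1: decrease by 12% => multiply by 88/100
  1605 * 88/100 = 7062/5
Step 2: increase by 30% => multiply by 130/100
  7062/5 * 130/100 = 45903/25
Final value = 45903/25

45903/25


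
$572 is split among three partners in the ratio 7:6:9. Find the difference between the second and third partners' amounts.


Total parts = 7 + 6 + 9 = 22
Value per part = 572 / 22 = 26
Shares: 7*26=182, 6*26=156, 9*26=234
Second share = 156, third share = 234
Difference = |156 - 234| = 78

78


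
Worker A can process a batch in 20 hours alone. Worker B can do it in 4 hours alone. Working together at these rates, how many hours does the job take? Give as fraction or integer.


Rate of A = 1/20 job per hour
Rate of B = 1/4 job per hour
Combined rate = 1/20 + 1/4
Find common denominator: (4 + 20)/(20*4) = 24/80
Combined rate = 3/10 job per hour
Time together = 1 / (3/10) = 10/3 hours

10/3


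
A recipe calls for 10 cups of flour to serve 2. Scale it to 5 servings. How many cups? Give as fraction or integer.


Original: 10 cups for 2 servings
Target servings = 5
Scaling factor = 5/2
New amount = 10 * 5/2
= 50/2
= 25 cups

25


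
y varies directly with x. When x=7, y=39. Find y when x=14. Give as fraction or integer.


Direct proportion: y = kx
Find k: k = 39/7 = 39/7
Compute y at x=14: y = 39/7 * 14
y = 78

78


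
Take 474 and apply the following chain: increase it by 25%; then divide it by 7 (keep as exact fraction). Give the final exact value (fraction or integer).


Start with 474.
Step 1: Increase by 25%: 474 * 125/100 = 1185/2
Step 2: Divide by 7: 1185/2 / 7 = 1185/14
Final result = 1185/14

1185/14


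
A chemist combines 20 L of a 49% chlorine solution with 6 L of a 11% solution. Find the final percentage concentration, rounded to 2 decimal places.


Solute in mixture 1 = 49% of 20 L = 20*49/100 = 49/5 L
Solute in mixture 2 = 11% of 6 L = 6*11/100 = 33/50 L
Total solute = 49/5 + 33/50 = 523/50 L
Total volume = 20 + 6 = 26 L
Final concentration = 523/50/26 * 100 = 40.23%

40.23


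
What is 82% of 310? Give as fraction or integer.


Compute 82% of 310
Convert percentage: 82% = 82/100
Multiply: 310 * 82/100
= 25420/100
= 1271/5

1271/5


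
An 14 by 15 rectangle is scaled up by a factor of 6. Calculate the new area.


Original dimensions: 14 x 15
Enlargement factor = 6
New width = 14 * 6 = 84
New height = 15 * 6 = 90
New area = 84 * 90 = 7560

7560


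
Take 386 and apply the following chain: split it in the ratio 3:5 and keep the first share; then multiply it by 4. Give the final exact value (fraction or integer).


Start with 386.
Step 1: Split 3:5, first share = 386 * 3/8 = 579/4
Step 2: Multiply by 4: 579/4 * 4 = 579
Final result = 579

579


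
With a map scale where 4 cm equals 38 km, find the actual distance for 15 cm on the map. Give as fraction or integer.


Map scale: 4 cm = 38 km
Measured distance on map = 15 cm
Set up proportion: 15 * 38 / 4
= 570 / 4
= 285/2 km

285/2


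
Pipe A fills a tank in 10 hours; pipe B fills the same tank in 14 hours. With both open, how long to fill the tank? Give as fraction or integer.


Rate of A = 1/10 job per hour
Rate of B = 1/14 job per hour
Combined rate = 1/10 + 1/14
Find common denominator: (14 + 10)/(10*14) = 24/140
Combined rate = 6/35 job per hour
Time together = 1 / (6/35) = 35/6 hours

35/6


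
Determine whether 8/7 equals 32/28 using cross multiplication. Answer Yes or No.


Cross multiply to check 8/7 = 32/28
Left cross product: 8 * 28 = 224
Right cross product: 7 * 32 = 224
224 = 224
Equal, so proportions match => Yes

Yes


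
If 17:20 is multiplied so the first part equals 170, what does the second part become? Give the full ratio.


Original ratio: 17:20
First term target: 170
Scale factor = 170 / 17 = 10
Multiply second term: 20 * 10 = 200
Equivalent ratio = 170:200

170:200


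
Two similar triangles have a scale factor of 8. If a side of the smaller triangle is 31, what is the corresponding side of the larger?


Similar triangles have proportional sides
Scale factor = 8
Smaller side = 31
Corresponding larger side = 31 * 8
= 248

248


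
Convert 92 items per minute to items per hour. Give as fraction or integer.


Converting from per minute to per hour
Rate = 92 items per minute
Multiply by 60: 92 * 60
= 5520 items per hour

5520


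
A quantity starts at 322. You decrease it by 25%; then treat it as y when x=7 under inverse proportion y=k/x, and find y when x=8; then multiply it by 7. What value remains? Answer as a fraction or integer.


Start with 322.
Step 1: Decrease by 25%: 322 * 75/100 = 483/2
Step 2: Inverse prop: k = (483/2)*7; new y = k/8 = 483/2*7/8 = 3381/16
Step 3: Multiply by 7: 3381/16 * 7 = 23667/16
Final result = 23667/16

23667/16


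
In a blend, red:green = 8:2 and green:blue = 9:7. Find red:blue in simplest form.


Given a:b = 8:2 and b:c = 9:7
Make b consistent. Multiply first ratio by 9: a:b = 72:18
Multiply second ratio by 2: b:c = 18:14
Now b = 18 in both, so a:b:c = 72:18:14
Therefore a:c = 72:14
Simplify by GCD: a:c = 36:7

36:7


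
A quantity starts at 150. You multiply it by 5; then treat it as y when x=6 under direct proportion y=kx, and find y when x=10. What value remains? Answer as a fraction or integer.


Start with 150.
Step 1: Multiply by 5: 150 * 5 = 750
Step 2: Direct prop: k = (750)/6; new y = k*10 = 750*10/6 = 1250
Final result = 1250

1250


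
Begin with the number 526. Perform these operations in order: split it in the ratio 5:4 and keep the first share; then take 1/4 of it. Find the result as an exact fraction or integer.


Start with 526.
Step 1: Split 5:4, first share = 526 * 5/9 = 2630/9
Step 2: Take 1/4: 2630/9 * 1/4 = 1315/18
Final result = 1315/18

1315/18


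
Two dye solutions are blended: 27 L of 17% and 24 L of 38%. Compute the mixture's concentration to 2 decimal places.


Solute in mixture 1 = 17% of 27 L = 27*17/100 = 459/100 L
Solute in mixture 2 = 38% of 24 L = 24*38/100 = 228/25 L
Total solute = 459/100 + 228/25 = 1371/100 L
Total volume = 27 + 24 = 51 L
Final concentration = 1371/100/51 * 100 = 26.88%

26.88


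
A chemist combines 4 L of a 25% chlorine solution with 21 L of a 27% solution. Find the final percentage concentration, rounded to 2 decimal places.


Solute in mixture 1 = 25% of 4 L = 4*25/100 = 1 L
Solute in mixture 2 = 27% of 21 L = 21*27/100 = 567/100 L
Total solute = 1 + 567/100 = 667/100 L
Total volume = 4 + 21 = 25 L
Final concentration = 667/100/25 * 100 = 26.68%

26.68


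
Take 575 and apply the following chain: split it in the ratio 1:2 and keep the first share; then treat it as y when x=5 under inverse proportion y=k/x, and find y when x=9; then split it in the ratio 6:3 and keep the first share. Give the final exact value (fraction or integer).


Start with 575.
Step 1: Split 1:2, first share = 575 * 1/3 = 575/3
Step 2: Inverse prop: k = (575/3)*5; new y = k/9 = 575/3*5/9 = 2875/27
Step 3: Split 6:3, first share = 2875/27 * 6/9 = 5750/81
Final result = 5750/81

5750/81


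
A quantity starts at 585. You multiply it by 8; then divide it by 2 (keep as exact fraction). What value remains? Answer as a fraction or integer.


Start with 585.
Step 1: Multiply by 8: 585 * 8 = 4680
Step 2: Divide by 2: 4680 / 2 = 2340
Final result = 2340

2340


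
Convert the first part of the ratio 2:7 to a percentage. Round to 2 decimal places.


Total parts = 2 + 7 = 9
First part fraction = 2/9
Percentage = (2/9) * 100
= 0.222222 * 100
= 22.22%

22.22


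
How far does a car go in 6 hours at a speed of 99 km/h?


Using distance = speed * time
Speed = 99 km/h
Time = 6 hours
Distance = 99 * 6
= 594 km

594


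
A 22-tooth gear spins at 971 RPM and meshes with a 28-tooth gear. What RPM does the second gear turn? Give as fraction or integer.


Gear ratio: teeth_A * RPM_A = teeth_B * RPM_B
22 * 971 = 28 * RPM_B
21362 = 28 * RPM_B
RPM_B = 21362 / 28
RPM_B = 10681/14

10681/14


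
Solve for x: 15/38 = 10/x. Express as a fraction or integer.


Setting up: 15/38 = 10/x
Cross multiply: 15 * x = 38 * 10
15x = 380
x = 380/15
x = 76/3

76/3


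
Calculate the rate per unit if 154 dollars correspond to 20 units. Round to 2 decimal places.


Total dollars = 154
Number of units = 20
Unit rate = 154 / 20
= 7.70 dollars per unit

7.70


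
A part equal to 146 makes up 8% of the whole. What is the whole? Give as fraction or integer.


Given: 146 is 8% of the whole
Set up: 146 = 8/100 * whole
whole = 146 * 100 / 8
whole = 14600 / 8
whole = 1825

1825


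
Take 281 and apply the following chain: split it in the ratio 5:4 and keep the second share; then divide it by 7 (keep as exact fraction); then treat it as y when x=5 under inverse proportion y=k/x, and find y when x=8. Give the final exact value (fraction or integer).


Start with 281.
Step 1: Split 5:4, second share = 281 * 4/9 = 1124/9
Step 2: Divide by 7: 1124/9 / 7 = 1124/63
Step 3: Inverse prop: k = (1124/63)*5; new y = k/8 = 1124/63*5/8 = 1405/126
Final result = 1405/126

1405/126


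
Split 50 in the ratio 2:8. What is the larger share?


Total parts = 2 + 8 = 10
Value per part = 50 / 10 = 5
First share = 2 * 5 = 10
Second share = 8 * 5 = 40
Larger share = 40

40


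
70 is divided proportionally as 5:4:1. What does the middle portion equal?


Ratio = 5:4:1
Total parts = 5 + 4 + 1 = 10
Value per part = 70 / 10 = 7
First share = 5 * 7 = 35
Middle share = 4 * 7 = 28
Third share = 1 * 7 = 7

28


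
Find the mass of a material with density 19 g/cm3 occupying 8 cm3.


Using mass = density * volume
Density = 19 g/cm3
Volume = 8 cm3
Mass = 19 * 8
= 152 g

152


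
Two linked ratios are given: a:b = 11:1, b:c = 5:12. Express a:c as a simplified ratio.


Given a:b = 11:1 and b:c = 5:12
Make b consistent. Multiply first ratio by 5: a:b = 55:5
Multiply second ratio by 1: b:c = 5:12
Now b = 5 in both, so a:b:c = 55:5:12
Therefore a:c = 55:12
Simplify by GCD: a:c = 55:12

55:12


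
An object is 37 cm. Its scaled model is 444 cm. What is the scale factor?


Original length = 37 cm
Scaled length = 444 cm
Scale factor = 444 / 37
= 12

12


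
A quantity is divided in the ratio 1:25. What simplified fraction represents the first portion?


Total parts = 1 + 25 = 26
First part fraction = 1/26
Simplify: 1/26 = 1/26

1/26


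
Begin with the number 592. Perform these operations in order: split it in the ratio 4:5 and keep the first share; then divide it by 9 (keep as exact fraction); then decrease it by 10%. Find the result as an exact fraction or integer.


Start with 592.
Step 1: Split 4:5, first share = 592 * 4/9 = 2368/9
Step 2: Divide by 9: 2368/9 / 9 = 2368/81
Step 3: Decrease by 10%: 2368/81 * 90/100 = 1184/45
Final result = 1184/45

1184/45


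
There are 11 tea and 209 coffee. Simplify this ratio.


Find GCD(11, 209)
GCD = 11
Divide both by 11: 11/11 = 1, 209/11 = 19
Simplified ratio = 1:19

1:19


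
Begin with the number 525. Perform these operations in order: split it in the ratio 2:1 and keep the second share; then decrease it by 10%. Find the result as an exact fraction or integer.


Start with 525.
Step 1: Split 2:1, second share = 525 * 1/3 = 175
Step 2: Decrease by 10%: 175 * 90/100 = 315/2
Final result = 315/2

315/2


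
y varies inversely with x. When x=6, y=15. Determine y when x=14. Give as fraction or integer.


Inverse proportion: y = k/x
Find k: k = 6 * 15 = 90
Compute y at x=14: y = 90/14
y = 45/7

45/7


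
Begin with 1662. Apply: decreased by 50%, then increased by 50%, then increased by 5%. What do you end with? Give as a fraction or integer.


Start: 1662
Step 1: decrease by 50% => multiply by 50/100
  1662 * 50/100 = 831
Step 2: increase by 50% => multiply by 150/100
  831 * 150/100 = 2493/2
Step 3: increase by 5% => multiply by 105/100
  2493/2 * 105/100 = 52353/40
Final value = 52353/40

52353/40


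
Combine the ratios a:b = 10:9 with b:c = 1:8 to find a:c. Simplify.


Given a:b = 10:9 and b:c = 1:8
Make b consistent. Multiply first ratio by 1: a:b = 10:9
Multiply second ratio by 9: b:c = 9:72
Now b = 9 in both, so a:b:c = 10:9:72
Therefore a:c = 10:72
Simplify by GCD: a:c = 5:36

5:36


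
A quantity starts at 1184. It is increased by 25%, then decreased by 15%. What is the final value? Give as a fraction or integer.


Start: 1184
Step 1: increase by 25% => multiply by 125/100
  1184 * 125/100 = 1480
Step 2: decrease by 15% => multiply by 85/100
  1480 * 85/100 = 1258
Final value = 1258

1258


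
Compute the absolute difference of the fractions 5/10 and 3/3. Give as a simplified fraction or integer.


Simplify: 5/10 = 1/2 and 3/3 = 1
Find common denominator: LCD = 2
Convert: 1/2 and 2/2
Difference = |1 - 2|/2 = 1/2
Simplified = 1/2

1/2


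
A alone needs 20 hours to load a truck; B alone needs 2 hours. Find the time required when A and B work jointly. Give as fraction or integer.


Rate of A = 1/20 job per hour
Rate of B = 1/2 job per hour
Combined rate = 1/20 + 1/2
Find common denominator: (2 + 20)/(20*2) = 22/40
Combined rate = 11/20 job per hour
Time together = 1 / (11/20) = 20/11 hours

20/11


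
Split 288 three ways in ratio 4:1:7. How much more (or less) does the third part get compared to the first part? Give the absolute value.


Total parts = 4 + 1 + 7 = 12
Value per part = 288 / 12 = 24
Shares: 4*24=96, 1*24=24, 7*24=168
Third share = 168, first share = 96
Difference = |168 - 96| = 72

72


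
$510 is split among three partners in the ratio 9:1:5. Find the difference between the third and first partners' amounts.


Total parts = 9 + 1 + 5 = 15
Value per part = 510 / 15 = 34
Shares: 9*34=306, 1*34=34, 5*34=170
Third share = 170, first share = 306
Difference = |170 - 306| = 136

136


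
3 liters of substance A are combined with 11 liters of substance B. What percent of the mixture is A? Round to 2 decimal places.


Volume of A = 3 L
Volume of B = 11 L
Total volume = 3 + 11 = 14 L
Percentage of A = (3/14) * 100
= 21.43%

21.43


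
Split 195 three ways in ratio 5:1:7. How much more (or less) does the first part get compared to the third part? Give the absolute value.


Total parts = 5 + 1 + 7 = 13
Value per part = 195 / 13 = 15
Shares: 5*15=75, 1*15=15, 7*15=105
First share = 75, third share = 105
Difference = |75 - 105| = 30

30


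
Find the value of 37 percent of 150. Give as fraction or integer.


Compute 37% of 150
Convert percentage: 37% = 37/100
Multiply: 150 * 37/100
= 5550/100
= 111/2

111/2


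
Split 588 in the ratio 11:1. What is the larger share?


Total parts = 11 + 1 = 12
Value per part = 588 / 12 = 49
First share = 11 * 49 = 539
Second share = 1 * 49 = 49
Larger share = 539

539


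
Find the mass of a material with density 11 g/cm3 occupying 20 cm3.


Using mass = density * volume
Density = 11 g/cm3
Volume = 20 cm3
Mass = 11 * 20
= 220 g

220


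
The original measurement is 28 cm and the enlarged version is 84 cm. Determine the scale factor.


Original length = 28 cm
Scaled length = 84 cm
Scale factor = 84 / 28
= 3

3


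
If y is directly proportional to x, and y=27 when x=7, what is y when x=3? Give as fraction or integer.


Direct proportion: y = kx
Find k: k = 27/7 = 27/7
Compute y at x=3: y = 27/7 * 3
y = 81/7

81/7


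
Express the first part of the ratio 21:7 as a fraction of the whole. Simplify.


Total parts = 21 + 7 = 28
First part fraction = 21/28
Simplify: 21/28 = 3/4

3/4


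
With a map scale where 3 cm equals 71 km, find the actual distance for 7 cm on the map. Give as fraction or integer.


Map scale: 3 cm = 71 km
Measured distance on map = 7 cm
Set up proportion: 7 * 71 / 3
= 497 / 3
= 497/3 km

497/3


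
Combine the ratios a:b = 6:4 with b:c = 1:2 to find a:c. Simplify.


Given a:b = 6:4 and b:c = 1:2
Make b consistent. Multiply first ratio by 1: a:b = 6:4
Multiply second ratio by 4: b:c = 4:8
Now b = 4 in both, so a:b:c = 6:4:8
Therefore a:c = 6:8
Simplify by GCD: a:c = 3:4

3:4


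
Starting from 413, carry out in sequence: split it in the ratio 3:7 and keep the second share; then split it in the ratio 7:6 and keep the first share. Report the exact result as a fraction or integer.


Start with 413.
Step 1: Split 3:7, second share = 413 * 7/10 = 2891/10
Step 2: Split 7:6, first share = 2891/10 * 7/13 = 20237/130
Final result = 20237/130

20237/130


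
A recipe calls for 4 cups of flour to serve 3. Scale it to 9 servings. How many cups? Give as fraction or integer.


Original: 4 cups for 3 servings
Target servings = 9
Scaling factor = 9/3
New amount = 4 * 9/3
= 36/3
= 12 cups

12


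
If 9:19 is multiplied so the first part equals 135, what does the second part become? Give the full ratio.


Original ratio: 9:19
First term target: 135
Scale factor = 135 / 9 = 15
Multiply second term: 19 * 15 = 285
Equivalent ratio = 135:285

135:285


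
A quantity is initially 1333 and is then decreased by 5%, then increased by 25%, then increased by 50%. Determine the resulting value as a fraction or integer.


Start: 1333
Step 1: decrease by 5% => multiply by 95/100
  1333 * 95/100 = 25327/20
Step 2: increase by 25% => multiply by 125/100
  25327/20 * 125/100 = 25327/16
Step 3: increase by 50% => multiply by 150/100
  25327/16 * 150/100 = 75981/32
Final value = 75981/32

75981/32


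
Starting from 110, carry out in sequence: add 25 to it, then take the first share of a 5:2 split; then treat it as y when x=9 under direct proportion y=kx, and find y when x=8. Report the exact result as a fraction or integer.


Start with 110.
Step 1: Add 25: 110+25=135; split 5:2 first = 135*5/7 = 675/7
Step 2: Direct prop: k = (675/7)/9; new y = k*8 = 675/7*8/9 = 600/7
Final result = 600/7

600/7


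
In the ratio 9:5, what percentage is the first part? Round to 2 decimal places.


Total parts = 9 + 5 = 14
First part fraction = 9/14
Percentage = (9/14) * 100
= 0.642857 * 100
= 64.29%

64.29


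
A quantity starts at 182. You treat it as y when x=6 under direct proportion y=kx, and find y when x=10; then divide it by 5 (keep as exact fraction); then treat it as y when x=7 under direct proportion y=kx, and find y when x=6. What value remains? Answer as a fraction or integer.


Start with 182.
Step 1: Direct prop: k = (182)/6; new y = k*10 = 182*10/6 = 910/3
Step 2: Divide by 5: 910/3 / 5 = 182/3
Step 3: Direct prop: k = (182/3)/7; new y = k*6 = 182/3*6/7 = 52
Final result = 52

52


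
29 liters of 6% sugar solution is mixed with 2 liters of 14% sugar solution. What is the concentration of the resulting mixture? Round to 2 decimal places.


Solute in mixture 1 = 6% of 29 L = 29*6/100 = 87/50 L
Solute in mixture 2 = 14% of 2 L = 2*14/100 = 7/25 L
Total solute = 87/50 + 7/25 = 101/50 L
Total volume = 29 + 2 = 31 L
Final concentration = 101/50/31 * 100 = 6.52%

6.52


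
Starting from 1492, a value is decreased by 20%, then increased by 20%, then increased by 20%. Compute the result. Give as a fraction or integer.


Start: 1492
Step 1: decrease by 20% => multiply by 80/100
  1492 * 80/100 = 5968/5
Step 2: increase by 20% => multiply by 120/100
  5968/5 * 120/100 = 35808/25
Step 3: increase by 20% => multiply by 120/100
  35808/25 * 120/100 = 214848/125
Final value = 214848/125

214848/125


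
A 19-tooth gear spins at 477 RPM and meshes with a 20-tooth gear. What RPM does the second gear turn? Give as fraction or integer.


Gear ratio: teeth_A * RPM_A = teeth_B * RPM_B
19 * 477 = 20 * RPM_B
9063 = 20 * RPM_B
RPM_B = 9063 / 20
RPM_B = 9063/20

9063/20


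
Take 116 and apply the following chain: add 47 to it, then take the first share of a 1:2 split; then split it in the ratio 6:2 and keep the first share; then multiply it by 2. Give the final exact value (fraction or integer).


Start with 116.
Step 1: Add 47: 116+47=163; split 1:2 first = 163*1/3 = 163/3
Step 2: Split 6:2, first share = 163/3 * 6/8 = 163/4
Step 3: Multiply by 2: 163/4 * 2 = 163/2
Final result = 163/2

163/2


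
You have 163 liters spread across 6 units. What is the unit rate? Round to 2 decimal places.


Total liters = 163
Number of units = 6
Unit rate = 163 / 6
= 27.17 liters per unit

27.17


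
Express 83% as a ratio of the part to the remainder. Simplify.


Part = 83%, Remainder = 17%
Ratio = 83:17
GCD(83, 17) = 1
Simplify: 83:17 = 83:17

83:17


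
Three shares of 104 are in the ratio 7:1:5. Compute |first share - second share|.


Total parts = 7 + 1 + 5 = 13
Value per part = 104 / 13 = 8
Shares: 7*8=56, 1*8=8, 5*8=40
First share = 56, second share = 8
Difference = |56 - 8| = 48

48
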